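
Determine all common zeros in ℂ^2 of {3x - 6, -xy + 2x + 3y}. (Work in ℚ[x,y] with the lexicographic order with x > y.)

Compute a lex Gröbner basis by Buchberger's algorithm.
f_1 = 3x - 6, LT = x.
f_2 = -xy + 2x + 3y, LT = xy.

S(f_1,f_2): lcm = xy. S = 2x + y.
  leading term x: subtract (⅔)·f_1 from 2x + y → y + 4
  leading term y: no divisor's leading term divides it; move y to the remainder.
  leading term 1: no divisor's leading term divides it; move 4 to the remainder.
  remainder y + 4 ≠ 0; add h_3 = y + 4 to the basis.

The other S-polynomials (S(f_1,h_3), S(f_2,h_3)) all reduce to 0 modulo the current basis, so we have a Gröbner basis.
Inter-reduce: drop elements whose leading term is divisible by another's, tail-reduce, and make monic.
Reduced Gröbner basis: {x - 2, y + 4}.

Elimination: the polynomial y + 4 lies in the elimination ideal for y, so y ∈ {-4}. For each such y, the remaining basis elements (now univariate) give the rest of the solution.
  y = -4: the earlier basis element becomes x - 2 = 0, giving x = 2 — point (2, -4).
Each listed point satisfies every original equation (direct substitution).

{(2, -4)}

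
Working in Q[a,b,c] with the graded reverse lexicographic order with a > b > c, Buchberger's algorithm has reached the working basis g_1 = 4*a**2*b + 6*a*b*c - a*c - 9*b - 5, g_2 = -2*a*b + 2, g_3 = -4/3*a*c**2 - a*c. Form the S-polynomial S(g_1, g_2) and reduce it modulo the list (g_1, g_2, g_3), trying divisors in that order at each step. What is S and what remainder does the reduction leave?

lcm(LM(g_1), LM(g_2)) = a**2*b.
S = (lcm/LT(g_1))·g_1 − (lcm/LT(g_2))·g_2 = 3/2*a*b*c - 1/4*a*c + a - 9/4*b - 5/4.
Reduce S modulo (g_1, g_2, g_3) in that order:
  leading term a*b*c: subtract (-3/4*c)·g_2 from 3/2*a*b*c - 1/4*a*c + a - 9/4*b - 5/4 → -1/4*a*c + a - 9/4*b + 3/2*c - 5/4
  leading term a*c: no divisor's leading term divides it; move -1/4*a*c to the remainder.
  leading term a: no divisor's leading term divides it; move a to the remainder.
  leading term b: no divisor's leading term divides it; move -9/4*b to the remainder.
  leading term c: no divisor's leading term divides it; move 3/2*c to the remainder.
  leading term 1: no divisor's leading term divides it; move -5/4 to the remainder.
The remainder -1/4*a*c + a - 9/4*b + 3/2*c - 5/4 is nonzero, so it would be added as the next basis element.

S(g_1, g_2) = 3/2*a*b*c - 1/4*a*c + a - 9/4*b - 5/4; remainder on division = -1/4*a*c + a - 9/4*b + 3/2*c - 5/4.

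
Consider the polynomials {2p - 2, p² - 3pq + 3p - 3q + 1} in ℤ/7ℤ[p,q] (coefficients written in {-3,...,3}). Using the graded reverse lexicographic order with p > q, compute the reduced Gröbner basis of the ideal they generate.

G = {p - 1, q - 2}

f_1 = 2p - 2, LT = p.
f_2 = p² - 3pq + 3p - 3q + 1, LT = p².

S(f_1,f_2): lcm = p². S = 3pq + 3p + 3q - 1.
  leading term pq: subtract (-2q)·f_1 from 3pq + 3p + 3q - 1 → 3p - q - 1
  leading term p: subtract (-2)·f_1 from 3p - q - 1 → -q + 2
  leading term q: no divisor's leading term divides it; move -q to the remainder.
  leading term 1: no divisor's leading term divides it; move 2 to the remainder.
  remainder -q + 2 ≠ 0; add g_3 = -q + 2 to the basis.

The other S-polynomials (S(f_1,g_3), S(f_2,g_3)) all reduce to 0 modulo the current basis, so we have a Gröbner basis.
Inter-reduce: drop elements whose leading term is divisible by another's, tail-reduce, and make monic.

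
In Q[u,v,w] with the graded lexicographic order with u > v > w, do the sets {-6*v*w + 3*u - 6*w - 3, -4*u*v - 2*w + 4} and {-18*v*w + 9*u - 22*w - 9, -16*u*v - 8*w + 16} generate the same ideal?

For a fixed monomial order, each ideal has a unique reduced Gröbner basis; comparing bases decides equality.
Buchberger on the first generating set:
f_1 = -6*v*w + 3*u - 6*w - 3, LT = v*w.
f_2 = -4*u*v - 2*w + 4, LT = u*v.

S(f_1,f_2): lcm = u*v*w. S = -1/2*u**2 + u*w - 1/2*w**2 + 1/2*u + w.
  leading term u**2: no divisor's leading term divides it; move -1/2*u**2 to the remainder.
  leading term u*w: no divisor's leading term divides it; move u*w to the remainder.
  leading term w**2: no divisor's leading term divides it; move -1/2*w**2 to the remainder.
  leading term u: no divisor's leading term divides it; move 1/2*u to the remainder.
  leading term w: no divisor's leading term divides it; move w to the remainder.
  remainder -1/2*u**2 + u*w - 1/2*w**2 + 1/2*u + w ≠ 0; add g_3 = -1/2*u**2 + u*w - 1/2*w**2 + 1/2*u + w to the basis.

The other S-polynomials (S(f_1,g_3), S(f_2,g_3)) all reduce to 0 modulo the current basis, so we have a Gröbner basis.
Inter-reduce: drop elements whose leading term is divisible by another's, tail-reduce, and make monic.
Reduced Gröbner basis: {u**2 - 2*u*w + w**2 - u - 2*w, u*v + 1/2*w - 1, v*w - 1/2*u + w + 1/2}.

Buchberger on the second generating set:
h_1 = -18*v*w + 9*u - 22*w - 9, LT = v*w.
h_2 = -16*u*v - 8*w + 16, LT = u*v.

S(h_1,h_2): lcm = u*v*w. S = -1/2*u**2 + 11/9*u*w - 1/2*w**2 + 1/2*u + w.
  leading term u**2: no divisor's leading term divides it; move -1/2*u**2 to the remainder.
  leading term u*w: no divisor's leading term divides it; move 11/9*u*w to the remainder.
  leading term w**2: no divisor's leading term divides it; move -1/2*w**2 to the remainder.
  leading term u: no divisor's leading term divides it; move 1/2*u to the remainder.
  leading term w: no divisor's leading term divides it; move w to the remainder.
  remainder -1/2*u**2 + 11/9*u*w - 1/2*w**2 + 1/2*u + w ≠ 0; add k_3 = -1/2*u**2 + 11/9*u*w - 1/2*w**2 + 1/2*u + w to the basis.

The other S-polynomials (S(h_1,k_3), S(h_2,k_3)) all reduce to 0 modulo the current basis, so we have a Gröbner basis.
Inter-reduce: drop elements whose leading term is divisible by another's, tail-reduce, and make monic.
Reduced Gröbner basis: {u**2 - 22/9*u*w + w**2 - u - 2*w, u*v + 1/2*w - 1, v*w - 1/2*u + 11/9*w + 1/2}.

The bases are distinct; the ideals are different.
The same test decides containment: I ⊆ J iff every generator of I reduces to 0 modulo a Gröbner basis of J.

No, the ideals differ.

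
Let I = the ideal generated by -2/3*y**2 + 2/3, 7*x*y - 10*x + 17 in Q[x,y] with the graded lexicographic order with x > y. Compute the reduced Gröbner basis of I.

f_1 = -2/3*y**2 + 2/3, LT = y**2.
f_2 = 7*x*y - 10*x + 17, LT = x*y.

S(f_1,f_2): lcm = x*y**2. S = 10/7*x*y - x - 17/7*y.
  leading term x*y: subtract (10/49)·f_2 from 10/7*x*y - x - 17/7*y → 51/49*x - 17/7*y - 170/49
  leading term x: no divisor's leading term divides it; move 51/49*x to the remainder.
  leading term y: no divisor's leading term divides it; move -17/7*y to the remainder.
  leading term 1: no divisor's leading term divides it; move -170/49 to the remainder.
  remainder 51/49*x - 17/7*y - 170/49 ≠ 0; add g_3 = 51/49*x - 17/7*y - 170/49 to the basis.

The other S-polynomials (S(f_1,g_3), S(f_2,g_3)) all reduce to 0 modulo the current basis, so we have a Gröbner basis.
Inter-reduce: drop elements whose leading term is divisible by another's, tail-reduce, and make monic.

G = {y**2 - 1, x - 7/3*y - 10/3}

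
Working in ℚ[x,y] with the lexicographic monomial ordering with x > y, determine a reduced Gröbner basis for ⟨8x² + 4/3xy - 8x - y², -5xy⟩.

G = {x² - x - ⅛y², xy, y³}

f_1 = 8x² + 4/3xy - 8x - y², LT = x².
f_2 = -5xy, LT = xy.

S(f_1,f_2): lcm = x²y. S = ⅙xy² - xy - ⅛y³.
  reduce S modulo (f_1, f_2):
  remainder -⅛y³ ≠ 0; add g_3 = -⅛y³ to the basis.

The other S-polynomials (S(f_1,g_3), S(f_2,g_3)) all reduce to 0 modulo the current basis, so we have a Gröbner basis.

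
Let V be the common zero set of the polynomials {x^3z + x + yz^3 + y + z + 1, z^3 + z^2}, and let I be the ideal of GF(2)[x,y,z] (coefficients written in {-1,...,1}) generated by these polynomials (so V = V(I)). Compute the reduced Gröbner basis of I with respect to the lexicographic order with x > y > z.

f_1 = x^3z + x + yz^3 + y + z + 1, LT = x^3z.
f_2 = z^3 + z^2, LT = z^3.

S(f_1,f_2): lcm = x^3z^3. S = x^3z^2 + xz^2 + yz^5 + yz^2 + z^3 + z^2.
  reduce S modulo (f_1, f_2):
  remainder xz^2 + xz + yz^2 + yz + z^2 + z ≠ 0; add g_3 = xz^2 + xz + yz^2 + yz + z^2 + z to the basis.

S(f_1,g_3): lcm = x^3z^2. S = x^3z + x^2yz^2 + x^2yz + x^2z^2 + x^2z + xz + yz^4 + yz + z^2 + z.
  reduce S modulo (f_1, f_2, g_3):
  remainder xz + x + y^3z^2 + y^3z + y^2z^2 + y^2z + yz^2 + y + z + 1 ≠ 0; add g_4 = xz + x + y^3z^2 + y^3z + y^2z^2 + y^2z + yz^2 + y + z + 1 to the basis.

S(f_1,g_4): lcm = x^3z. S = x^3 + x^2y^3z^2 + x^2y^3z + x^2y^2z^2 + x^2y^2z + x^2yz^2 + x^2y + x^2z + x^2 + x + yz^3 + y + z + 1.
  reduce S modulo (f_1, f_2, g_3, g_4):
  remainder x^3 + x + y^5z^2 + y^5z + y^4z^2 + y^4z + y^3z + y^3 + y^2z^2 + y^2 ≠ 0; add g_5 = x^3 + x + y^5z^2 + y^5z + y^4z^2 + y^4z + y^3z + y^3 + y^2z^2 + y^2 to the basis.

The other S-polynomials (S(f_2,g_3), S(f_2,g_4), S(g_3,g_4), S(f_1,g_5), S(f_2,g_5), S(g_3,g_5), S(g_4,g_5)) all reduce to 0 modulo the current basis, so we have a Gröbner basis.
Inter-reduce: drop elements whose leading term is divisible by another's, tail-reduce, and make monic.

G = {x^3 + x + y^5z^2 + y^5z + y^4z^2 + y^4z + y^3z + y^3 + y^2z^2 + y^2, xz + x + y^3z^2 + y^3z + y^2z^2 + y^2z + yz^2 + y + z + 1, z^3 + z^2}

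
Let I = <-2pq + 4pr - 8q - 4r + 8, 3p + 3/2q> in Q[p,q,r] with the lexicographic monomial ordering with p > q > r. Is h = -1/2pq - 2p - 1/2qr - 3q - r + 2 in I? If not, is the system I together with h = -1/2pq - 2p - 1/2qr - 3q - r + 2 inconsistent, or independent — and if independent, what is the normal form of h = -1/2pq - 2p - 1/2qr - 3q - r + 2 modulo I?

First compute the reduced Gröbner basis of I by Buchberger's algorithm.
f_1 = -2pq + 4pr - 8q - 4r + 8, LT = pq.
f_2 = 3p + 3/2q, LT = p.

S(f_1,f_2): lcm = pq. S = -2pr - 1/2q^2 + 4q + 2r - 4.
  leading term pr: subtract (-2/3r)·f_2 from -2pr - 1/2q^2 + 4q + 2r - 4 → -1/2q^2 + qr + 4q + 2r - 4
  leading term q^2: no divisor's leading term divides it; move -1/2q^2 to the remainder.
  leading term qr: no divisor's leading term divides it; move qr to the remainder.
  leading term q: no divisor's leading term divides it; move 4q to the remainder.
  leading term r: no divisor's leading term divides it; move 2r to the remainder.
  leading term 1: no divisor's leading term divides it; move -4 to the remainder.
  remainder -1/2q^2 + qr + 4q + 2r - 4 ≠ 0; add k_3 = -1/2q^2 + qr + 4q + 2r - 4 to the basis.

The other S-polynomials (S(f_1,k_3), S(f_2,k_3)) all reduce to 0 modulo the current basis, so we have a Gröbner basis.
Inter-reduce: drop elements whose leading term is divisible by another's, tail-reduce, and make monic.
Reduced Gröbner basis: {p + 1/2q, q^2 - 2qr - 8q - 4r + 8}.
Label its elements g_1 = p + 1/2q, g_2 = q^2 - 2qr - 8q - 4r + 8.

Reduce h = -1/2pq - 2p - 1/2qr - 3q - r + 2 modulo G:
  leading term pq: subtract (-1/2q)·g_1 from -1/2pq - 2p - 1/2qr - 3q - r + 2 → -2p + 1/4q^2 - 1/2qr - 3q - r + 2
  leading term p: subtract (-2)·g_1 from -2p + 1/4q^2 - 1/2qr - 3q - r + 2 → 1/4q^2 - 1/2qr - 2q - r + 2
  leading term q^2: subtract (1/4)·g_2 from 1/4q^2 - 1/2qr - 2q - r + 2 → 0
  normal form = 0.
Since the normal form is 0, h ∈ I.

The remainder on division by a Gröbner basis is unique — it is the normal form.

-1/2pq - 2p - 1/2qr - 3q - r + 2 lies in I (it reduces to 0).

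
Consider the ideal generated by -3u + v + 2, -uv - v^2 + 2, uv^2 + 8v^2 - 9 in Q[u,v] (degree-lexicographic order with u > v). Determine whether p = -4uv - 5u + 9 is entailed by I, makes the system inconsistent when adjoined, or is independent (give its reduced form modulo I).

First compute the reduced Gröbner basis of I by Buchberger's algorithm.
f_1 = -3u + v + 2, LT = u.
f_2 = -uv - v^2 + 2, LT = uv.
f_3 = uv^2 + 8v^2 - 9, LT = uv^2.

S(f_1,f_2): lcm = uv. S = -4/3v^2 - 2/3v + 2.
  leading term v^2: no divisor's leading term divides it; move -4/3v^2 to the remainder.
  leading term v: no divisor's leading term divides it; move -2/3v to the remainder.
  leading term 1: no divisor's leading term divides it; move 2 to the remainder.
  remainder -4/3v^2 - 2/3v + 2 ≠ 0; add h_4 = -4/3v^2 - 2/3v + 2 to the basis.

S(f_1,f_3): lcm = uv^2. S = -1/3v^3 - 26/3v^2 + 9.
  leading term v^3: subtract (1/4v)·h_4 from -1/3v^3 - 26/3v^2 + 9 → -17/2v^2 - 1/2v + 9
  leading term v^2: subtract (51/8)·h_4 from -17/2v^2 - 1/2v + 9 → 15/4v - 15/4
  leading term v: no divisor's leading term divides it; move 15/4v to the remainder.
  leading term 1: no divisor's leading term divides it; move -15/4 to the remainder.
  remainder 15/4v - 15/4 ≠ 0; add h_5 = 15/4v - 15/4 to the basis.

The other S-polynomials (S(f_2,f_3), S(f_1,h_4), S(f_2,h_4), S(f_3,h_4), S(f_1,h_5), S(f_2,h_5), S(f_3,h_5), S(h_4,h_5)) all reduce to 0 modulo the current basis, so we have a Gröbner basis.
Inter-reduce: drop elements whose leading term is divisible by another's, tail-reduce, and make monic.
Reduced Gröbner basis: {u - 1, v - 1}.
Label its elements g_1 = u - 1, g_2 = v - 1.

Reduce p = -4uv - 5u + 9 modulo G:
  leading term uv: subtract (-4v)·g_1 from -4uv - 5u + 9 → -5u - 4v + 9
  leading term u: subtract (-5)·g_1 from -5u - 4v + 9 → -4v + 4
  leading term v: subtract (-4)·g_2 from -4v + 4 → 0
  normal form = 0.
Since the normal form is 0, p ∈ I.

-4uv - 5u + 9 lies in I (it reduces to 0).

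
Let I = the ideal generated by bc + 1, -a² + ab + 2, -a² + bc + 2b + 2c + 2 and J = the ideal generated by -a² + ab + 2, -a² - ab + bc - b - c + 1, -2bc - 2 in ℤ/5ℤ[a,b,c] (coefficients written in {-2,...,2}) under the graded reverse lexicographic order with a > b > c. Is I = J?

Yes, the ideals are equal.

Equality of ideals is decidable: compute both reduced Gröbner bases (unique for the ordering) and check whether they agree.
Buchberger on the first generating set:
f_1 = bc + 1, LT = bc.
f_2 = -a² + ab + 2, LT = a².
f_3 = -a² + bc + 2b + 2c + 2, LT = a².

S(f_2,f_3): lcm = a². S = -ab + bc + 2b + 2c.
  leading term ab: no divisor's leading term divides it; move -ab to the remainder.
  leading term bc: subtract (1)·f_1 from bc + 2b + 2c → 2b + 2c - 1
  leading term b: no divisor's leading term divides it; move 2b to the remainder.
  leading term c: no divisor's leading term divides it; move 2c to the remainder.
  leading term 1: no divisor's leading term divides it; move -1 to the remainder.
  remainder -ab + 2b + 2c - 1 ≠ 0; add g_4 = -ab + 2b + 2c - 1 to the basis.

S(f_1,g_4): lcm = abc. S = 2bc + 2c² + a - c.
  leading term bc: subtract (2)·f_1 from 2bc + 2c² + a - c → 2c² + a - c - 2
  leading term c²: no divisor's leading term divides it; move 2c² to the remainder.
  leading term a: no divisor's leading term divides it; move a to the remainder.
  leading term c: no divisor's leading term divides it; move -c to the remainder.
  leading term 1: no divisor's leading term divides it; move -2 to the remainder.
  remainder 2c² + a - c - 2 ≠ 0; add g_5 = 2c² + a - c - 2 to the basis.

S(f_2,g_4): lcm = a²b. S = -ab² + 2ab + 2ac - a - 2b.
  leading term ab²: subtract (b)·g_4 from -ab² + 2ab + 2ac - a - 2b → 2ab - 2b² + 2ac - 2bc - a - b
  leading term ab: subtract (-2)·g_4 from 2ab - 2b² + 2ac - 2bc - a - b → -2b² + 2ac - 2bc - a - 2b - c - 2
  leading term b²: no divisor's leading term divides it; move -2b² to the remainder.
  leading term ac: no divisor's leading term divides it; move 2ac to the remainder.
  leading term bc: subtract (-2)·f_1 from -2bc - a - 2b - c - 2 → -a - 2b - c
  leading term a: no divisor's leading term divides it; move -a to the remainder.
  leading term b: no divisor's leading term divides it; move -2b to the remainder.
  leading term c: no divisor's leading term divides it; move -c to the remainder.
  remainder -2b² + 2ac - a - 2b - c ≠ 0; add g_6 = -2b² + 2ac - a - 2b - c to the basis.

The other S-polynomials (S(f_1,f_2), S(f_1,f_3), S(f_3,g_4), S(f_1,g_5), S(f_2,g_5), S(f_3,g_5), S(g_4,g_5), S(f_1,g_6), S(f_2,g_6), S(f_3,g_6), S(g_4,g_6), S(g_5,g_6)) all reduce to 0 modulo the current basis, so we have a Gröbner basis.
Inter-reduce: drop elements whose leading term is divisible by another's, tail-reduce, and make monic.
Reduced Gröbner basis: {a² - 2b - 2c - 1, ab - 2b - 2c + 1, b² - ac - 2a + b - 2c, bc + 1, c² - 2a + 2c - 1}.

Buchberger on the second generating set:
h_1 = -a² + ab + 2, LT = a².
h_2 = -a² - ab + bc - b - c + 1, LT = a².
h_3 = -2bc - 2, LT = bc.

S(h_1,h_2): lcm = a². S = -2ab + bc - b - c - 1.
  leading term ab: no divisor's leading term divides it; move -2ab to the remainder.
  leading term bc: subtract (2)·h_3 from bc - b - c - 1 → -b - c - 2
  leading term b: no divisor's leading term divides it; move -b to the remainder.
  leading term c: no divisor's leading term divides it; move -c to the remainder.
  leading term 1: no divisor's leading term divides it; move -2 to the remainder.
  remainder -2ab - b - c - 2 ≠ 0; add k_4 = -2ab - b - c - 2 to the basis.

S(h_1,k_4): lcm = a²b. S = -ab² + 2ab + 2ac - a - 2b.
  leading term ab²: subtract (-2b)·k_4 from -ab² + 2ab + 2ac - a - 2b → 2ab - 2b² + 2ac - 2bc - a - b
  leading term ab: subtract (-1)·k_4 from 2ab - 2b² + 2ac - 2bc - a - b → -2b² + 2ac - 2bc - a - 2b - c - 2
  leading term b²: no divisor's leading term divides it; move -2b² to the remainder.
  leading term ac: no divisor's leading term divides it; move 2ac to the remainder.
  leading term bc: subtract (1)·h_3 from -2bc - a - 2b - c - 2 → -a - 2b - c
  leading term a: no divisor's leading term divides it; move -a to the remainder.
  leading term b: no divisor's leading term divides it; move -2b to the remainder.
  leading term c: no divisor's leading term divides it; move -c to the remainder.
  remainder -2b² + 2ac - a - 2b - c ≠ 0; add k_5 = -2b² + 2ac - a - 2b - c to the basis.

S(h_3,k_4): lcm = abc. S = 2bc + 2c² + a - c.
  leading term bc: subtract (-1)·h_3 from 2bc + 2c² + a - c → 2c² + a - c - 2
  leading term c²: no divisor's leading term divides it; move 2c² to the remainder.
  leading term a: no divisor's leading term divides it; move a to the remainder.
  leading term c: no divisor's leading term divides it; move -c to the remainder.
  leading term 1: no divisor's leading term divides it; move -2 to the remainder.
  remainder 2c² + a - c - 2 ≠ 0; add k_6 = 2c² + a - c - 2 to the basis.

The other S-polynomials (S(h_1,h_3), S(h_2,h_3), S(h_2,k_4), S(h_1,k_5), S(h_2,k_5), S(h_3,k_5), S(k_4,k_5), S(h_1,k_6), S(h_2,k_6), S(h_3,k_6), S(k_4,k_6), S(k_5,k_6)) all reduce to 0 modulo the current basis, so we have a Gröbner basis.
Inter-reduce: drop elements whose leading term is divisible by another's, tail-reduce, and make monic.
Reduced Gröbner basis: {a² - 2b - 2c - 1, ab - 2b - 2c + 1, b² - ac - 2a + b - 2c, bc + 1, c² - 2a + 2c - 1}.

Same reduced basis, so the two generating sets span the same ideal.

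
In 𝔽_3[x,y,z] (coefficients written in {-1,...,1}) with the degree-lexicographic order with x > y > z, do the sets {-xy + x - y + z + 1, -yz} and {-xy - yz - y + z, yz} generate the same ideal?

Since reduced Gröbner bases are canonical representatives of ideals under a given ordering, it suffices to compute and compare them.
Buchberger on the first generating set:
f_1 = -xy + x - y + z + 1, LT = xy.
f_2 = -yz, LT = yz.

S(f_1,f_2): lcm = xyz. S = -xz + yz - z² - z.
  leading term xz: no divisor's leading term divides it; move -xz to the remainder.
  leading term yz: subtract (-1)·f_2 from yz - z² - z → -z² - z
  leading term z²: no divisor's leading term divides it; move -z² to the remainder.
  leading term z: no divisor's leading term divides it; move -z to the remainder.
  remainder -xz - z² - z ≠ 0; add g_3 = -xz - z² - z to the basis.

The other S-polynomials (S(f_1,g_3), S(f_2,g_3)) all reduce to 0 modulo the current basis, so we have a Gröbner basis.
Inter-reduce: drop elements whose leading term is divisible by another's, tail-reduce, and make monic.
Reduced Gröbner basis: {xy - x + y - z - 1, xz + z² + z, yz}.

Buchberger on the second generating set:
h_1 = -xy - yz - y + z, LT = xy.
h_2 = yz, LT = yz.

S(h_1,h_2): lcm = xyz. S = yz² + yz - z².
  leading term yz²: subtract (z)·h_2 from yz² + yz - z² → yz - z²
  leading term yz: subtract (1)·h_2 from yz - z² → -z²
  leading term z²: no divisor's leading term divides it; move -z² to the remainder.
  remainder -z² ≠ 0; add k_3 = -z² to the basis.

The other S-polynomials (S(h_1,k_3), S(h_2,k_3)) all reduce to 0 modulo the current basis, so we have a Gröbner basis.
Inter-reduce: drop elements whose leading term is divisible by another's, tail-reduce, and make monic.
Reduced Gröbner basis: {xy + y - z, yz, z²}.

The bases are distinct; the ideals are different.

No, the ideals differ.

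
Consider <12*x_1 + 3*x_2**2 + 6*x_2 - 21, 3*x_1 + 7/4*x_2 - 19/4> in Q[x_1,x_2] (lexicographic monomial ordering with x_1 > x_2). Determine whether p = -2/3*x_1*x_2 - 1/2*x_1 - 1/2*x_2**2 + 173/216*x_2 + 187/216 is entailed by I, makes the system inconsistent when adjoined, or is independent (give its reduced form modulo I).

-2/3*x_1*x_2 - 1/2*x_1 - 1/2*x_2**2 + 173/216*x_2 + 187/216 lies in I (it reduces to 0).

First compute the reduced Gröbner basis of I by Buchberger's algorithm.
f_1 = 12*x_1 + 3*x_2**2 + 6*x_2 - 21, LT = x_1.
f_2 = 3*x_1 + 7/4*x_2 - 19/4, LT = x_1.

S(f_1,f_2): lcm = x_1. S = 1/4*x_2**2 - 1/12*x_2 - 1/6.
  leading term x_2**2: no divisor's leading term divides it; move 1/4*x_2**2 to the remainder.
  leading term x_2: no divisor's leading term divides it; move -1/12*x_2 to the remainder.
  leading term 1: no divisor's leading term divides it; move -1/6 to the remainder.
  remainder 1/4*x_2**2 - 1/12*x_2 - 1/6 ≠ 0; add h_3 = 1/4*x_2**2 - 1/12*x_2 - 1/6 to the basis.

S(f_1,h_3): leading monomials are coprime, so the S-polynomial reduces to 0 (Buchberger's first criterion).
S(f_2,h_3): leading monomials are coprime, so the S-polynomial reduces to 0 (Buchberger's first criterion).
Every S-polynomial of the final basis reduces to 0, so we have a Gröbner basis.
Inter-reduce: drop elements whose leading term is divisible by another's, tail-reduce, and make monic.
Reduced Gröbner basis: {x_1 + 7/12*x_2 - 19/12, x_2**2 - 1/3*x_2 - 2/3}.
Label its elements g_1 = x_1 + 7/12*x_2 - 19/12, g_2 = x_2**2 - 1/3*x_2 - 2/3.

Reduce p = -2/3*x_1*x_2 - 1/2*x_1 - 1/2*x_2**2 + 173/216*x_2 + 187/216 modulo G:
  leading term x_1*x_2: subtract (-2/3*x_2)·g_1 from -2/3*x_1*x_2 - 1/2*x_1 - 1/2*x_2**2 + 173/216*x_2 + 187/216 → -1/2*x_1 - 1/9*x_2**2 - 55/216*x_2 + 187/216
  leading term x_1: subtract (-1/2)·g_1 from -1/2*x_1 - 1/9*x_2**2 - 55/216*x_2 + 187/216 → -1/9*x_2**2 + 1/27*x_2 + 2/27
  leading term x_2**2: subtract (-1/9)·g_2 from -1/9*x_2**2 + 1/27*x_2 + 2/27 → 0
  normal form = 0.
Since the normal form is 0, p ∈ I.

The remainder on division by a Gröbner basis is unique — it is the normal form.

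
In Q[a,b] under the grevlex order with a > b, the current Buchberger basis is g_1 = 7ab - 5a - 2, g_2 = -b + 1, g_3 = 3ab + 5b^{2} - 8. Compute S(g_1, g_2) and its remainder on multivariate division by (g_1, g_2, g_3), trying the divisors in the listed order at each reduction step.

lcm(LM(g_1), LM(g_2)) = ab.
S = (lcm/LT(g_1))·g_1 − (lcm/LT(g_2))·g_2 = \tfrac{2}{7}a - \tfrac{2}{7}.
Reduce S modulo (g_1, g_2, g_3) in that order:
  leading term a: no divisor's leading term divides it; move \tfrac{2}{7}a to the remainder.
  leading term 1: no divisor's leading term divides it; move -\tfrac{2}{7} to the remainder.
The remainder \tfrac{2}{7}a - \tfrac{2}{7} is nonzero, so it would be added as the next basis element.

S(g_1, g_2) = \tfrac{2}{7}a - \tfrac{2}{7}; remainder on division = \tfrac{2}{7}a - \tfrac{2}{7}.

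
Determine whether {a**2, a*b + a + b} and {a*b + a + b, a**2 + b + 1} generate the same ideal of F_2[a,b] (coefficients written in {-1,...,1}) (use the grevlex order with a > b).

No, the ideals differ.

Since reduced Gröbner bases are canonical representatives of ideals under a given ordering, it suffices to compute and compare them.
Buchberger on the first generating set:
f_1 = a**2, LT = a**2.
f_2 = a*b + a + b, LT = a*b.

S(f_1,f_2): lcm = a**2*b. S = a**2 + a*b.
  leading term a**2: subtract (1)·f_1 from a**2 + a*b → a*b
  leading term a*b: subtract (1)·f_2 from a*b → a + b
  leading term a: no divisor's leading term divides it; move a to the remainder.
  leading term b: no divisor's leading term divides it; move b to the remainder.
  remainder a + b ≠ 0; add g_3 = a + b to the basis.

S(f_2,g_3): lcm = a*b. S = b**2 + a + b.
  leading term b**2: no divisor's leading term divides it; move b**2 to the remainder.
  leading term a: subtract (1)·g_3 from a + b → 0
  remainder b**2 ≠ 0; add g_4 = b**2 to the basis.

The other S-polynomials (S(f_1,g_3), S(f_1,g_4), S(f_2,g_4), S(g_3,g_4)) all reduce to 0 modulo the current basis, so we have a Gröbner basis.
Inter-reduce: drop elements whose leading term is divisible by another's, tail-reduce, and make monic.
Reduced Gröbner basis: {b**2, a + b}.

Buchberger on the second generating set:
h_1 = a*b + a + b, LT = a*b.
h_2 = a**2 + b + 1, LT = a**2.

S(h_1,h_2): lcm = a**2*b. S = a**2 + a*b + b**2 + b.
  leading term a**2: subtract (1)·h_2 from a**2 + a*b + b**2 + b → a*b + b**2 + 1
  leading term a*b: subtract (1)·h_1 from a*b + b**2 + 1 → b**2 + a + b + 1
  leading term b**2: no divisor's leading term divides it; move b**2 to the remainder.
  leading term a: no divisor's leading term divides it; move a to the remainder.
  leading term b: no divisor's leading term divides it; move b to the remainder.
  leading term 1: no divisor's leading term divides it; move 1 to the remainder.
  remainder b**2 + a + b + 1 ≠ 0; add k_3 = b**2 + a + b + 1 to the basis.

The other S-polynomials (S(h_1,k_3), S(h_2,k_3)) all reduce to 0 modulo the current basis, so we have a Gröbner basis.
Inter-reduce: drop elements whose leading term is divisible by another's, tail-reduce, and make monic.
Reduced Gröbner basis: {a**2 + b + 1, a*b + a + b, b**2 + a + b + 1}.

The bases are distinct; the ideals are different.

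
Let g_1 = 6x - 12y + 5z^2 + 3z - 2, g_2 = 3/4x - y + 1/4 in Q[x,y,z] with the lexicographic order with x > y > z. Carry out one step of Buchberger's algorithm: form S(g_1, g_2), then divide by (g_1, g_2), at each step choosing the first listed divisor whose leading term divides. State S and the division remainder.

S(g_1, g_2) = -2/3y + 5/6z^2 + 1/2z - 2/3; remainder on division = -2/3y + 5/6z^2 + 1/2z - 2/3.

lcm(LM(g_1), LM(g_2)) = x.
S = (lcm/LT(g_1))·g_1 − (lcm/LT(g_2))·g_2 = -2/3y + 5/6z^2 + 1/2z - 2/3.
Reduce S modulo (g_1, g_2) in that order:
  leading term y: no divisor's leading term divides it; move -2/3y to the remainder.
  leading term z^2: no divisor's leading term divides it; move 5/6z^2 to the remainder.
  leading term z: no divisor's leading term divides it; move 1/2z to the remainder.
  leading term 1: no divisor's leading term divides it; move -2/3 to the remainder.
The remainder -2/3y + 5/6z^2 + 1/2z - 2/3 is nonzero, so it would be added as the next basis element.
This is the inner loop of Buchberger's algorithm — each nonzero remainder becomes a new basis element.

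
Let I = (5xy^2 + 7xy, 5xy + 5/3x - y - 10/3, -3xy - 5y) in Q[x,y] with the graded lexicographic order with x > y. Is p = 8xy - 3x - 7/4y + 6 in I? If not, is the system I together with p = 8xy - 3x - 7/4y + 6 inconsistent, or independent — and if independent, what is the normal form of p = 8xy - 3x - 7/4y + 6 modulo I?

8xy - 3x - 7/4y + 6 lies in I (it reduces to 0).

First compute the reduced Gröbner basis of I by Buchberger's algorithm.
f_1 = 5xy^2 + 7xy, LT = xy^2.
f_2 = 5xy + 5/3x - y - 10/3, LT = xy.
f_3 = -3xy - 5y, LT = xy.

S(f_1,f_2): lcm = xy^2. S = 16/15xy + 1/5y^2 + 2/3y.
  leading term xy: subtract (16/75)·f_2 from 16/15xy + 1/5y^2 + 2/3y → 1/5y^2 - 16/45x + 22/25y + 32/45
  leading term y^2: no divisor's leading term divides it; move 1/5y^2 to the remainder.
  leading term x: no divisor's leading term divides it; move -16/45x to the remainder.
  leading term y: no divisor's leading term divides it; move 22/25y to the remainder.
  leading term 1: no divisor's leading term divides it; move 32/45 to the remainder.
  remainder 1/5y^2 - 16/45x + 22/25y + 32/45 ≠ 0; add h_4 = 1/5y^2 - 16/45x + 22/25y + 32/45 to the basis.

S(f_1,f_3): lcm = xy^2. S = 7/5xy - 5/3y^2.
  leading term xy: subtract (7/25)·f_2 from 7/5xy - 5/3y^2 → -5/3y^2 - 7/15x + 7/25y + 14/15
  leading term y^2: subtract (-25/3)·h_4 from -5/3y^2 - 7/15x + 7/25y + 14/15 → -463/135x + 571/75y + 926/135
  leading term x: no divisor's leading term divides it; move -463/135x to the remainder.
  leading term y: no divisor's leading term divides it; move 571/75y to the remainder.
  leading term 1: no divisor's leading term divides it; move 926/135 to the remainder.
  remainder -463/135x + 571/75y + 926/135 ≠ 0; add h_5 = -463/135x + 571/75y + 926/135 to the basis.

S(f_2,f_3): lcm = xy. S = 1/3x - 28/15y - 2/3.
  leading term x: subtract (-45/463)·h_5 from 1/3x - 28/15y - 2/3 → -1565/1389y
  leading term y: no divisor's leading term divides it; move -1565/1389y to the remainder.
  remainder -1565/1389y ≠ 0; add h_6 = -1565/1389y to the basis.

S(f_1,h_4): lcm = xy^2. S = 16/9x^2 - 3xy - 32/9x.
  leading term x^2: subtract (-240/463x)·h_5 from 16/9x^2 - 3xy - 32/9x → 2191/2315xy
  leading term xy: subtract (2191/11575)·f_2 from 2191/2315xy → -2191/6945x + 2191/11575y + 4382/6945
  leading term x: subtract (19719/214369)·h_5 from -2191/6945x + 2191/11575y + 4382/6945 → -109550/214369y
  leading term y: subtract (210/463)·h_6 from -109550/214369y → 0
  remainder 0.

S(f_2,h_4): lcm = xy^2. S = 16/9x^2 - 61/15xy - 1/5y^2 - 32/9x - 2/3y.
  leading term x^2: subtract (-240/463x)·h_5 from 16/9x^2 - 61/15xy - 1/5y^2 - 32/9x - 2/3y → -167/1389xy - 1/5y^2 - 2/3y
  leading term xy: subtract (-167/6945)·f_2 from -167/1389xy - 1/5y^2 - 2/3y → -1/5y^2 + 167/4167x - 1599/2315y - 334/4167
  leading term y^2: subtract (-1)·h_4 from -1/5y^2 + 167/4167x - 1599/2315y - 334/4167 → -2191/6945x + 2191/11575y + 4382/6945
  leading term x: subtract (19719/214369)·h_5 from -2191/6945x + 2191/11575y + 4382/6945 → -109550/214369y
  leading term y: subtract (210/463)·h_6 from -109550/214369y → 0
  remainder 0.

S(f_3,h_4): lcm = xy^2. S = 16/9x^2 - 22/5xy + 5/3y^2 - 32/9x.
  leading term x^2: subtract (-240/463x)·h_5 from 16/9x^2 - 22/5xy + 5/3y^2 - 32/9x → -210/463xy + 5/3y^2
  leading term xy: subtract (-42/463)·f_2 from -210/463xy + 5/3y^2 → 5/3y^2 + 70/463x - 42/463y - 140/463
  leading term y^2: subtract (25/3)·h_4 from 5/3y^2 + 70/463x - 42/463y - 140/463 → 38930/12501x - 10312/1389y - 77860/12501
  leading term x: subtract (-194650/214369)·h_5 from 38930/12501x - 10312/1389y - 77860/12501 → -109550/214369y
  leading term y: subtract (210/463)·h_6 from -109550/214369y → 0
  remainder 0.

S(f_1,h_5): lcm = xy^2. S = 5139/2315y^3 + 7/5xy + 2y^2.
  leading term y^3: subtract (5139/463y)·h_4 from 5139/2315y^3 + 7/5xy + 2y^2 → 12377/2315xy - 89908/11575y^2 - 18272/2315y
  leading term xy: subtract (12377/11575)·f_2 from 12377/2315xy - 89908/11575y^2 - 18272/2315y → -89908/11575y^2 - 12377/6945x - 78983/11575y + 24754/6945
  leading term y^2: subtract (-89908/2315)·h_4 from -89908/11575y^2 - 12377/6945x - 78983/11575y + 24754/6945 → -1624183/104175x + 1583061/57875y + 3248366/104175
  leading term x: subtract (4872549/1071845)·h_5 from -1624183/104175x + 1583061/57875y + 3248366/104175 → -1555610/214369y
  leading term y: subtract (2982/463)·h_6 from -1555610/214369y → 0
  remainder 0.

S(f_2,h_5): lcm = xy. S = 5139/2315y^2 + 1/3x + 9/5y - 2/3.
  leading term y^2: subtract (5139/463)·h_4 from 5139/2315y^2 + 1/3x + 9/5y - 2/3 → 29723/6945x - 92223/11575y - 59446/6945
  leading term x: subtract (-267507/214369)·h_5 from 29723/6945x - 92223/11575y - 59446/6945 → 328650/214369y
  leading term y: subtract (-630/463)·h_6 from 328650/214369y → 0
  remainder 0.

S(f_3,h_5): lcm = xy. S = 5139/2315y^2 + 11/3y.
  leading term y^2: subtract (5139/463)·h_4 from 5139/2315y^2 + 11/3y → 9136/2315x - 211849/34725y - 18272/2315
  leading term x: subtract (-246672/214369)·h_5 from 9136/2315x - 211849/34725y - 18272/2315 → 1710545/643107y
  leading term y: subtract (-1093/463)·h_6 from 1710545/643107y → 0
  remainder 0.

S(h_4,h_5): leading monomials are coprime, so the S-polynomial reduces to 0 (Buchberger's first criterion).
S(f_1,h_6): lcm = xy^2. S = 7/5xy.
  leading term xy: subtract (7/25)·f_2 from 7/5xy → -7/15x + 7/25y + 14/15
  leading term x: subtract (63/463)·h_5 from -7/15x + 7/25y + 14/15 → -350/463y
  leading term y: subtract (210/313)·h_6 from -350/463y → 0
  remainder 0.

S(f_2,h_6): lcm = xy. S = 1/3x - 1/5y - 2/3.
  leading term x: subtract (-45/463)·h_5 from 1/3x - 1/5y - 2/3 → 250/463y
  leading term y: subtract (-150/313)·h_6 from 250/463y → 0
  remainder 0.

S(f_3,h_6): lcm = xy. S = 5/3y.
  leading term y: subtract (-463/313)·h_6 from 5/3y → 0
  remainder 0.

S(h_4,h_6): lcm = y^2. S = -16/9x + 22/5y + 32/9.
  leading term x: subtract (240/463)·h_5 from -16/9x + 22/5y + 32/9 → 210/463y
  leading term y: subtract (-126/313)·h_6 from 210/463y → 0
  remainder 0.

S(h_5,h_6): leading monomials are coprime, so the S-polynomial reduces to 0 (Buchberger's first criterion).
Every S-polynomial of the final basis reduces to 0, so we have a Gröbner basis.
Inter-reduce: drop elements whose leading term is divisible by another's, tail-reduce, and make monic.
Reduced Gröbner basis: {x - 2, y}.
Label its elements g_1 = x - 2, g_2 = y.

Reduce p = 8xy - 3x - 7/4y + 6 modulo G:
  leading term xy: subtract (8y)·g_1 from 8xy - 3x - 7/4y + 6 → -3x + 57/4y + 6
  leading term x: subtract (-3)·g_1 from -3x + 57/4y + 6 → 57/4y
  leading term y: subtract (57/4)·g_2 from 57/4y → 0
  normal form = 0.
Since the normal form is 0, p ∈ I.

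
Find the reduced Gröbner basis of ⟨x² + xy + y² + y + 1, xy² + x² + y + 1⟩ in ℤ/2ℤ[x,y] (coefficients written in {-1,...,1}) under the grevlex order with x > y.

f_1 = x² + xy + y² + y + 1, LT = x².
f_2 = xy² + x² + y + 1, LT = xy².

S(f_1,f_2): lcm = x²y². S = xy³ + y⁴ + x³ + y³ + xy + y² + x.
  leading term xy³: subtract (y)·f_2 from xy³ + y⁴ + x³ + y³ + xy + y² + x → y⁴ + x³ + x²y + y³ + xy + x + y
  leading term y⁴: no divisor's leading term divides it; move y⁴ to the remainder.
  leading term x³: subtract (x)·f_1 from x³ + x²y + y³ + xy + x + y → xy² + y³ + y
  leading term xy²: subtract (1)·f_2 from xy² + y³ + y → y³ + x² + 1
  leading term y³: no divisor's leading term divides it; move y³ to the remainder.
  leading term x²: subtract (1)·f_1 from x² + 1 → xy + y² + y
  leading term xy: no divisor's leading term divides it; move xy to the remainder.
  leading term y²: no divisor's leading term divides it; move y² to the remainder.
  leading term y: no divisor's leading term divides it; move y to the remainder.
  remainder y⁴ + y³ + xy + y² + y ≠ 0; add g_3 = y⁴ + y³ + xy + y² + y to the basis.

The other S-polynomials (S(f_1,g_3), S(f_2,g_3)) all reduce to 0 modulo the current basis, so we have a Gröbner basis.

G = {y⁴ + y³ + xy + y² + y, xy² + xy + y², x² + xy + y² + y + 1}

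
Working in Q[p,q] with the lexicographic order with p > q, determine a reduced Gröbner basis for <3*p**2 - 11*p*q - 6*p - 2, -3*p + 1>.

G = {p - 1/3, q + 1}

f_1 = 3*p**2 - 11*p*q - 6*p - 2, LT = p**2.
f_2 = -3*p + 1, LT = p.

S(f_1,f_2): lcm = p**2. S = -11/3*p*q - 5/3*p - 2/3.
  reduce S modulo (f_1, f_2):
  remainder -11/9*q - 11/9 ≠ 0; add g_3 = -11/9*q - 11/9 to the basis.

The other S-polynomials (S(f_1,g_3), S(f_2,g_3)) all reduce to 0 modulo the current basis, so we have a Gröbner basis.
Inter-reduce: drop elements whose leading term is divisible by another's, tail-reduce, and make monic.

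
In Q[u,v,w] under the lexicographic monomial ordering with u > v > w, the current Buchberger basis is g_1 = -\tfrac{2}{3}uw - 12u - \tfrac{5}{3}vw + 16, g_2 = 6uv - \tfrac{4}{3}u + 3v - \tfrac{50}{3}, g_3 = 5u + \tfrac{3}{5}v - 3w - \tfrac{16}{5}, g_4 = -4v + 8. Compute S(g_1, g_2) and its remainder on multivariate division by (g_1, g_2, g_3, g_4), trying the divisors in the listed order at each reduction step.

S(g_1, g_2) = 18uv + \tfrac{2}{9}uw + \tfrac{5}{2}v^{2}w - \tfrac{1}{2}vw - 24v + \tfrac{25}{9}w; remainder on division = \tfrac{32}{3}w - \tfrac{32}{3}.

lcm(LM(g_1), LM(g_2)) = uvw.
S = (lcm/LT(g_1))·g_1 − (lcm/LT(g_2))·g_2 = 18uv + \tfrac{2}{9}uw + \tfrac{5}{2}v^{2}w - \tfrac{1}{2}vw - 24v + \tfrac{25}{9}w.
Reduce S modulo (g_1, g_2, g_3, g_4) in that order:
  leading term uv: subtract (3)·g_2 from 18uv + \tfrac{2}{9}uw + \tfrac{5}{2}v^{2}w - \tfrac{1}{2}vw - 24v + \tfrac{25}{9}w → \tfrac{2}{9}uw + 4u + \tfrac{5}{2}v^{2}w - \tfrac{1}{2}vw - 33v + \tfrac{25}{9}w + 50
  leading term uw: subtract (-\tfrac{1}{3})·g_1 from \tfrac{2}{9}uw + 4u + \tfrac{5}{2}v^{2}w - \tfrac{1}{2}vw - 33v + \tfrac{25}{9}w + 50 → \tfrac{5}{2}v^{2}w - \tfrac{19}{18}vw - 33v + \tfrac{25}{9}w + \tfrac{166}{3}
  leading term v^{2}w: subtract (-\tfrac{5}{8}vw)·g_4 from \tfrac{5}{2}v^{2}w - \tfrac{19}{18}vw - 33v + \tfrac{25}{9}w + \tfrac{166}{3} → \tfrac{71}{18}vw - 33v + \tfrac{25}{9}w + \tfrac{166}{3}
  leading term vw: subtract (-\tfrac{71}{72}w)·g_4 from \tfrac{71}{18}vw - 33v + \tfrac{25}{9}w + \tfrac{166}{3} → -33v + \tfrac{32}{3}w + \tfrac{166}{3}
  leading term v: subtract (\tfrac{33}{4})·g_4 from -33v + \tfrac{32}{3}w + \tfrac{166}{3} → \tfrac{32}{3}w - \tfrac{32}{3}
  leading term w: no divisor's leading term divides it; move \tfrac{32}{3}w to the remainder.
  leading term 1: no divisor's leading term divides it; move -\tfrac{32}{3} to the remainder.
The remainder \tfrac{32}{3}w - \tfrac{32}{3} is nonzero, so it would be added as the next basis element.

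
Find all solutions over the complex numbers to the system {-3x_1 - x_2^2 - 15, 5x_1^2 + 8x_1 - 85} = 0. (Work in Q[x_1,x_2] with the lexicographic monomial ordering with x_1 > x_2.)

Compute a lex Gröbner basis by Buchberger's algorithm.
f_1 = -3x_1 - x_2^2 - 15, LT = x_1.
f_2 = 5x_1^2 + 8x_1 - 85, LT = x_1^2.

S(f_1,f_2): lcm = x_1^2. S = 1/3x_1x_2^2 + 17/5x_1 + 17.
  leading term x_1x_2^2: subtract (-1/9x_2^2)·f_1 from 1/3x_1x_2^2 + 17/5x_1 + 17 → 17/5x_1 - 1/9x_2^4 - 5/3x_2^2 + 17
  leading term x_1: subtract (-17/15)·f_1 from 17/5x_1 - 1/9x_2^4 - 5/3x_2^2 + 17 → -1/9x_2^4 - 14/5x_2^2
  leading term x_2^4: no divisor's leading term divides it; move -1/9x_2^4 to the remainder.
  leading term x_2^2: no divisor's leading term divides it; move -14/5x_2^2 to the remainder.
  remainder -1/9x_2^4 - 14/5x_2^2 ≠ 0; add h_3 = -1/9x_2^4 - 14/5x_2^2 to the basis.

S(f_1,h_3): leading monomials are coprime, so the S-polynomial reduces to 0 (Buchberger's first criterion).
S(f_2,h_3): leading monomials are coprime, so the S-polynomial reduces to 0 (Buchberger's first criterion).
Every S-polynomial of the final basis reduces to 0, so we have a Gröbner basis.
Inter-reduce: drop elements whose leading term is divisible by another's, tail-reduce, and make monic.
Reduced Gröbner basis: {x_1 + 1/3x_2^2 + 5, x_2^4 + 126/5x_2^2}.

The lex basis is triangular: the last element involves only x_2. Solving x_2^4 + 126/5x_2^2 = 0 gives x_2 ∈ {0, -3*sqrt(70)*I/5, 3*sqrt(70)*I/5}; substituting each value into the earlier elements determines the remaining variables.
  x_2 = 0: the earlier basis element becomes x_1 + 5 = 0, giving x_1 = -5 — point (-5, 0).
  x_2 = -3*sqrt(70)*I/5: the earlier basis element becomes x_1 - 17/5 = 0, giving x_1 = 17/5 — point (17/5, -3*sqrt(70)*I/5).
  x_2 = 3*sqrt(70)*I/5: the earlier basis element becomes x_1 - 17/5 = 0, giving x_1 = 17/5 — point (17/5, 3*sqrt(70)*I/5).
Each listed point satisfies every original equation (direct substitution).

{(-5, 0), (17/5, -3*sqrt(70)*I/5), (17/5, 3*sqrt(70)*I/5)}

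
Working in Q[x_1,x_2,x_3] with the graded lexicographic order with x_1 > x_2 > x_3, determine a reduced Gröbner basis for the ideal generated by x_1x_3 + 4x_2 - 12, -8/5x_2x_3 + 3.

f_1 = x_1x_3 + 4x_2 - 12, LT = x_1x_3.
f_2 = -8/5x_2x_3 + 3, LT = x_2x_3.

S(f_1,f_2): lcm = x_1x_2x_3. S = 4x_2^2 + 15/8x_1 - 12x_2.
  reduce S modulo (f_1, f_2):
  remainder 4x_2^2 + 15/8x_1 - 12x_2 ≠ 0; add g_3 = 4x_2^2 + 15/8x_1 - 12x_2 to the basis.

The other S-polynomials (S(f_1,g_3), S(f_2,g_3)) all reduce to 0 modulo the current basis, so we have a Gröbner basis.

G = {x_1x_3 + 4x_2 - 12, x_2^2 + 15/32x_1 - 3x_2, x_2x_3 - 15/8}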